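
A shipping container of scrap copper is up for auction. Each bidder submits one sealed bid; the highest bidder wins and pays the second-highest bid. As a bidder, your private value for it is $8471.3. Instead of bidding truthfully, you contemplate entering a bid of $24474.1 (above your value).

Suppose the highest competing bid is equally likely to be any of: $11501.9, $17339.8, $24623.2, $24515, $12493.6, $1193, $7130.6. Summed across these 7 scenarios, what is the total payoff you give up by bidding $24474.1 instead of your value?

The deviation costs you only when the competing bid falls strictly between $8471.3 and $24474.1; elsewhere both bids give the same outcome.
$11501.9: truthful payoff $0, deviation payoff −$3030.6 → loss $3030.6.
$17339.8: truthful payoff $0, deviation payoff −$8868.5 → loss $8868.5.
$24623.2: outcomes coincide → loss $0.
$24515: outcomes coincide → loss $0.
$12493.6: truthful payoff $0, deviation payoff −$4022.3 → loss $4022.3.
$1193: outcomes coincide → loss $0.
$7130.6: outcomes coincide → loss $0.
Total loss = $3030.6 + $8868.5 + $4022.3 = $15921.4.

$15921.4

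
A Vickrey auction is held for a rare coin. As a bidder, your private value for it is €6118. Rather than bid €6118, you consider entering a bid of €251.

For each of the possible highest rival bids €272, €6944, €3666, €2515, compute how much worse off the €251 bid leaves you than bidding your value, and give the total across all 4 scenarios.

The deviation costs you only when the competing bid falls strictly between €251 and €6118; elsewhere both bids give the same outcome.
€272: truthful payoff €5846, deviation payoff €0 → loss €5846.
€6944: outcomes coincide → loss €0.
€3666: truthful payoff €2452, deviation payoff €0 → loss €2452.
€2515: truthful payoff €3603, deviation payoff €0 → loss €3603.
Total loss = €5846 + €2452 + €3603 = €11901.
Because the price is fixed by the runner-up's bid, deviating from your value can only change a good outcome into a bad one — never the reverse.

€11901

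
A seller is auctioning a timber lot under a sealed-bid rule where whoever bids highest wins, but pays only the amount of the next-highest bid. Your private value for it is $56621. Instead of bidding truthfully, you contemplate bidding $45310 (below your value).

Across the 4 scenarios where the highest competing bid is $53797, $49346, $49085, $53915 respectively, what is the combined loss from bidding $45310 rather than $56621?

The deviation costs you only when the competing bid falls strictly between $45310 and $56621; elsewhere both bids give the same outcome.
$53797: truthful payoff $2824, deviation payoff $0 → loss $2824.
$49346: truthful payoff $7275, deviation payoff $0 → loss $7275.
$49085: truthful payoff $7536, deviation payoff $0 → loss $7536.
$53915: truthful payoff $2706, deviation payoff $0 → loss $2706.
Total loss = $2824 + $7275 + $7536 + $2706 = $20341.

$20341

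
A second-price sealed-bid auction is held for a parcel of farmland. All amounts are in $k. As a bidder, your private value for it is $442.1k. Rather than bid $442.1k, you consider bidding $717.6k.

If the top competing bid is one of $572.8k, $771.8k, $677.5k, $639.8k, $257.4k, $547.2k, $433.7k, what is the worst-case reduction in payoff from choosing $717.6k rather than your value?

$572.8k: truthful gives $0k, deviation gives −$130.7k → loss $130.7k.
$771.8k: same outcome either way → loss $0k.
$677.5k: truthful gives $0k, deviation gives −$235.4k → loss $235.4k.
$639.8k: truthful gives $0k, deviation gives −$197.7k → loss $197.7k.
$257.4k: same outcome either way → loss $0k.
$547.2k: truthful gives $0k, deviation gives −$105.1k → loss $105.1k.
$433.7k: same outcome either way → loss $0k.
Maximum loss: $235.4k.

$235.4k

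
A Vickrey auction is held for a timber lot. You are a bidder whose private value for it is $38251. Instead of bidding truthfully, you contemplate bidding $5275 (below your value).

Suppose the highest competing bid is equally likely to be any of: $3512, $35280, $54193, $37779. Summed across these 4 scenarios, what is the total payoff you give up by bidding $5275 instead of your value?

$3443

The deviation costs you only when the competing bid falls strictly between $5275 and $38251; elsewhere both bids give the same outcome.
$3512: outcomes coincide → loss $0.
$35280: truthful payoff $2971, deviation payoff $0 → loss $2971.
$54193: outcomes coincide → loss $0.
$37779: truthful payoff $472, deviation payoff $0 → loss $472.
Total loss = $2971 + $472 = $3443.
Truthful bidding weakly dominates here: raising your bid can only win items priced above your value, and lowering it can only forfeit items priced below.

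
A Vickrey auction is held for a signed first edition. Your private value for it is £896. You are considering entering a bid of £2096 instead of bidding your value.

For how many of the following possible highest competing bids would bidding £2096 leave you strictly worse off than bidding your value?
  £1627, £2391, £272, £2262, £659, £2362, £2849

1

The deviation hurts exactly when the highest competing bid lies strictly between £896 and £2096 — overbidding then wins at a price above your value.
£1627: inside the interval → strictly worse (loss £731).
£2391: above both → same outcome either way.
£272: below both → same outcome either way.
£2262: above both → same outcome either way.
£659: below both → same outcome either way.
£2362: above both → same outcome either way.
£2849: above both → same outcome either way.
Count: 1.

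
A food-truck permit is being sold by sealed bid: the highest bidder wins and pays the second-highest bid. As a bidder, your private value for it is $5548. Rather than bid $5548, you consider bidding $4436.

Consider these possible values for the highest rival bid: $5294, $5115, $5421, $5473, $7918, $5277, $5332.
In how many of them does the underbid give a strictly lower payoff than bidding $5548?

6

The deviation hurts exactly when the highest competing bid lies strictly between $4436 and $5548 — underbidding then forfeits a profitable win.
$5294: inside the interval → strictly worse (loss $254).
$5115: inside the interval → strictly worse (loss $433).
$5421: inside the interval → strictly worse (loss $127).
$5473: inside the interval → strictly worse (loss $75).
$7918: above both → same outcome either way.
$5277: inside the interval → strictly worse (loss $271).
$5332: inside the interval → strictly worse (loss $216).
Count: 6.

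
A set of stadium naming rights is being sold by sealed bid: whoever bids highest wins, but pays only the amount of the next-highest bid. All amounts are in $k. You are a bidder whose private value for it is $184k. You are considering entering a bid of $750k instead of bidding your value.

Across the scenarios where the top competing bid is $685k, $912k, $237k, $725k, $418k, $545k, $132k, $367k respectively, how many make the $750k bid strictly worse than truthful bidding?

6

The deviation hurts exactly when the highest competing bid lies strictly between $184k and $750k — overbidding then wins at a price above your value.
$685k: inside the interval → strictly worse (loss $501k).
$912k: above both → same outcome either way.
$237k: inside the interval → strictly worse (loss $53k).
$725k: inside the interval → strictly worse (loss $541k).
$418k: inside the interval → strictly worse (loss $234k).
$545k: inside the interval → strictly worse (loss $361k).
$132k: below both → same outcome either way.
$367k: inside the interval → strictly worse (loss $183k).
Count: 6.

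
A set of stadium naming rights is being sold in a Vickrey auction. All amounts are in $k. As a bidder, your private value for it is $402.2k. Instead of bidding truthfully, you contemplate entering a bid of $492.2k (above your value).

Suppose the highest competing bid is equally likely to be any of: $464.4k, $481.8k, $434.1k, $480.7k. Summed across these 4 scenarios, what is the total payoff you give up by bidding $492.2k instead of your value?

The deviation costs you only when the competing bid falls strictly between $402.2k and $492.2k; elsewhere both bids give the same outcome.
$464.4k: truthful payoff $0k, deviation payoff −$62.2k → loss $62.2k.
$481.8k: truthful payoff $0k, deviation payoff −$79.6k → loss $79.6k.
$434.1k: truthful payoff $0k, deviation payoff −$31.9k → loss $31.9k.
$480.7k: truthful payoff $0k, deviation payoff −$78.5k → loss $78.5k.
Total loss = $62.2k + $79.6k + $31.9k + $78.5k = $252.2k.
Because the price is fixed by the runner-up's bid, deviating from your value can only change a good outcome into a bad one — never the reverse.

$252.2k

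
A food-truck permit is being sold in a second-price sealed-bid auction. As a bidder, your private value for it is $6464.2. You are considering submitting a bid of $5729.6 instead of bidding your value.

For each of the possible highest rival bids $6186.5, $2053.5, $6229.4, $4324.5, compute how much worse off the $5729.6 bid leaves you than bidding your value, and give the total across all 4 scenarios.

$512.5

The deviation costs you only when the competing bid falls strictly between $5729.6 and $6464.2; elsewhere both bids give the same outcome.
$6186.5: truthful payoff $277.7, deviation payoff $0 → loss $277.7.
$2053.5: outcomes coincide → loss $0.
$6229.4: truthful payoff $234.8, deviation payoff $0 → loss $234.8.
$4324.5: outcomes coincide → loss $0.
Total loss = $277.7 + $234.8 = $512.5.
Truthful bidding weakly dominates here: raising your bid can only win items priced above your value, and lowering it can only forfeit items priced below.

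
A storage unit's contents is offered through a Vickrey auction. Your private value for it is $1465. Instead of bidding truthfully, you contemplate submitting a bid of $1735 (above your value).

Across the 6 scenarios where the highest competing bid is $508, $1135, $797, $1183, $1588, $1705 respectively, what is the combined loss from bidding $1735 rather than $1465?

$363

The deviation costs you only when the competing bid falls strictly between $1465 and $1735; elsewhere both bids give the same outcome.
$508: outcomes coincide → loss $0.
$1135: outcomes coincide → loss $0.
$797: outcomes coincide → loss $0.
$1183: outcomes coincide → loss $0.
$1588: truthful payoff $0, deviation payoff −$123 → loss $123.
$1705: truthful payoff $0, deviation payoff −$240 → loss $240.
Total loss = $123 + $240 = $363.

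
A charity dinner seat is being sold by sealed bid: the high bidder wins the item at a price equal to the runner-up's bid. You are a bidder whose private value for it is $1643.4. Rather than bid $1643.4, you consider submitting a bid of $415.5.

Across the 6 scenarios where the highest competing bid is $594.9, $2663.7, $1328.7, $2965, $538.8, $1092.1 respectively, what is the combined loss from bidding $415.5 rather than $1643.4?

$3019.1

The deviation costs you only when the competing bid falls strictly between $415.5 and $1643.4; elsewhere both bids give the same outcome.
$594.9: truthful payoff $1048.5, deviation payoff $0 → loss $1048.5.
$2663.7: outcomes coincide → loss $0.
$1328.7: truthful payoff $314.7, deviation payoff $0 → loss $314.7.
$2965: outcomes coincide → loss $0.
$538.8: truthful payoff $1104.6, deviation payoff $0 → loss $1104.6.
$1092.1: truthful payoff $551.3, deviation payoff $0 → loss $551.3.
Total loss = $1048.5 + $314.7 + $1104.6 + $551.3 = $3019.1.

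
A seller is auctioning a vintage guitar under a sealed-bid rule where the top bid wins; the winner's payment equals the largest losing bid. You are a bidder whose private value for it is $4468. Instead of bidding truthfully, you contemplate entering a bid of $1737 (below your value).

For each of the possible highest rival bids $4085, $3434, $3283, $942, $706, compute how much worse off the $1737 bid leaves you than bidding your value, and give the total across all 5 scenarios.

$2602

The deviation costs you only when the competing bid falls strictly between $1737 and $4468; elsewhere both bids give the same outcome.
$4085: truthful payoff $383, deviation payoff $0 → loss $383.
$3434: truthful payoff $1034, deviation payoff $0 → loss $1034.
$3283: truthful payoff $1185, deviation payoff $0 → loss $1185.
$942: outcomes coincide → loss $0.
$706: outcomes coincide → loss $0.
Total loss = $383 + $1034 + $1185 = $2602.
Truthful bidding weakly dominates here: raising your bid can only win items priced above your value, and lowering it can only forfeit items priced below.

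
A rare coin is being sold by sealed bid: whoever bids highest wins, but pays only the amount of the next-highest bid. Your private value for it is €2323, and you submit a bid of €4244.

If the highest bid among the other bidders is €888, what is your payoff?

€1435

Your bid €4244 exceeds the highest competing bid €888, so you win.
In a second-price auction the winner pays the second-highest bid, €888.
Payoff = value − price = €2323 − €888 = €1435.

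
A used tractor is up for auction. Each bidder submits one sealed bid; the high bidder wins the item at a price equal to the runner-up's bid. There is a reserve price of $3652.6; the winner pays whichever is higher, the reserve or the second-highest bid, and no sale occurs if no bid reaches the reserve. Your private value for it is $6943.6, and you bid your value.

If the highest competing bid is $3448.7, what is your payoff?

$3291

Your bid $6943.6 is the highest and exceeds the reserve.
Price = max(second-highest bid, reserve) = max($3448.7, $3652.6) = $3652.6.
Payoff = $6943.6 − $3652.6 = $3291.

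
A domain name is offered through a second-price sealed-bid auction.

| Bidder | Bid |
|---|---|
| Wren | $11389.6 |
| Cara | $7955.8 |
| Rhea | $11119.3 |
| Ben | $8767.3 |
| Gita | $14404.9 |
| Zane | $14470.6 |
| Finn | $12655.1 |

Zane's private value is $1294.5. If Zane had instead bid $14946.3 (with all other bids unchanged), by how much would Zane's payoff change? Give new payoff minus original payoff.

The highest bid among the other bidders is $14404.9; Zane's bid doesn't change that.
Original bid $14470.6: Zane is highest, pays the top rival bid $14404.9; payoff $1294.5 − $14404.9 = −$13110.4.
Alternative bid $14946.3: Zane is highest, pays the top rival bid $14404.9; payoff $1294.5 − $14404.9 = −$13110.4.
Change in payoff = −$13110.4 − (−$13110.4) = $0.

$0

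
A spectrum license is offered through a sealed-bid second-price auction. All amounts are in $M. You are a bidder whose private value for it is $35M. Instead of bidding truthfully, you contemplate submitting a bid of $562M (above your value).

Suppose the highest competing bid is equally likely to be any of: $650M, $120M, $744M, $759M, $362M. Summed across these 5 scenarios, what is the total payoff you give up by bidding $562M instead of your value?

The deviation costs you only when the competing bid falls strictly between $35M and $562M; elsewhere both bids give the same outcome.
$650M: outcomes coincide → loss $0M.
$120M: truthful payoff $0M, deviation payoff −$85M → loss $85M.
$744M: outcomes coincide → loss $0M.
$759M: outcomes coincide → loss $0M.
$362M: truthful payoff $0M, deviation payoff −$327M → loss $327M.
Total loss = $85M + $327M = $412M.

$412M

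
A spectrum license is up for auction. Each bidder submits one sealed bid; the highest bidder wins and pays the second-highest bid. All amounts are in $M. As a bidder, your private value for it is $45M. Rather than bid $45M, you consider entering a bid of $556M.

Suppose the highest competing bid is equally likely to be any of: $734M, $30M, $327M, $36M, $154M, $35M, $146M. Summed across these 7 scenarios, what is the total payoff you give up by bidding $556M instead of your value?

$492M

The deviation costs you only when the competing bid falls strictly between $45M and $556M; elsewhere both bids give the same outcome.
$734M: outcomes coincide → loss $0M.
$30M: outcomes coincide → loss $0M.
$327M: truthful payoff $0M, deviation payoff −$282M → loss $282M.
$36M: outcomes coincide → loss $0M.
$154M: truthful payoff $0M, deviation payoff −$109M → loss $109M.
$35M: outcomes coincide → loss $0M.
$146M: truthful payoff $0M, deviation payoff −$101M → loss $101M.
Total loss = $282M + $109M + $101M = $492M.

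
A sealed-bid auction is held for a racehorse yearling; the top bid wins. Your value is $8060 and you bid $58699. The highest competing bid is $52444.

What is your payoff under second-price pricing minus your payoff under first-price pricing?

You have the highest bid, so you win under either rule.
Second-price: pay $52444 → payoff −$44384.
First-price: pay your own bid $58699 → payoff −$50639.
Difference = −$44384 − (−$50639) = $6255.

$6255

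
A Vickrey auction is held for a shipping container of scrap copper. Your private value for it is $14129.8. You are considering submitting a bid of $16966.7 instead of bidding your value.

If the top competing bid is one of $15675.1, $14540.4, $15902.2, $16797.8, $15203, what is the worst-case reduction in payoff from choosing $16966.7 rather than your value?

$15675.1: truthful gives $0, deviation gives −$1545.3 → loss $1545.3.
$14540.4: truthful gives $0, deviation gives −$410.6 → loss $410.6.
$15902.2: truthful gives $0, deviation gives −$1772.4 → loss $1772.4.
$16797.8: truthful gives $0, deviation gives −$2668 → loss $2668.
$15203: truthful gives $0, deviation gives −$1073.2 → loss $1073.2.
Maximum loss: $2668.

$2668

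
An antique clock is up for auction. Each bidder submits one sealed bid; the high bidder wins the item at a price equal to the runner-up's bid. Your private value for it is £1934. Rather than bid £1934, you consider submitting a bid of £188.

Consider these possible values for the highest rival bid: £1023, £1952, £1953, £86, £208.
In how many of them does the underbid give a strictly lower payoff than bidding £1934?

The deviation hurts exactly when the highest competing bid lies strictly between £188 and £1934 — underbidding then forfeits a profitable win.
£1023: inside the interval → strictly worse (loss £911).
£1952: above both → same outcome either way.
£1953: above both → same outcome either way.
£86: below both → same outcome either way.
£208: inside the interval → strictly worse (loss £1726).
Count: 2.

2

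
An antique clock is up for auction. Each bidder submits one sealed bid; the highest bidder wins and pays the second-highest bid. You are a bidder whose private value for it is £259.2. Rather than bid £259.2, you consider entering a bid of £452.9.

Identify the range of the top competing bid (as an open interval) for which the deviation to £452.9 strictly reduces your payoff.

If the competing bid is below £259.2, both bids win at the same price — no difference.
If it is above £452.9, both bids lose — no difference.
If it lies strictly between £259.2 and £452.9, bidding your value loses (payoff 0) while bidding £452.9 wins at a price above your value (payoff negative).
So the deviation strictly hurts on the open interval (£259.2, £452.9).

(£259.2, £452.9)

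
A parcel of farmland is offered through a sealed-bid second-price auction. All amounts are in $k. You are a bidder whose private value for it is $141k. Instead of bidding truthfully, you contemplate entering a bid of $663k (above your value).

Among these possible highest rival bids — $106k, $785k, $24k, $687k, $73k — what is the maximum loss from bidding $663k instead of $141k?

$106k: same outcome either way → loss $0k.
$785k: same outcome either way → loss $0k.
$24k: same outcome either way → loss $0k.
$687k: same outcome either way → loss $0k.
$73k: same outcome either way → loss $0k.
Maximum loss: $0k.

$0k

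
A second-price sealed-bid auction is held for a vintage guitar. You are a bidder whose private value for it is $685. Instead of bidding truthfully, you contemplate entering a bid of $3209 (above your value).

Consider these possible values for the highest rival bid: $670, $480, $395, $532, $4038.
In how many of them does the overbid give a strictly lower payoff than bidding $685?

The deviation hurts exactly when the highest competing bid lies strictly between $685 and $3209 — overbidding then wins at a price above your value.
$670: below both → same outcome either way.
$480: below both → same outcome either way.
$395: below both → same outcome either way.
$532: below both → same outcome either way.
$4038: above both → same outcome either way.
Count: 0.

0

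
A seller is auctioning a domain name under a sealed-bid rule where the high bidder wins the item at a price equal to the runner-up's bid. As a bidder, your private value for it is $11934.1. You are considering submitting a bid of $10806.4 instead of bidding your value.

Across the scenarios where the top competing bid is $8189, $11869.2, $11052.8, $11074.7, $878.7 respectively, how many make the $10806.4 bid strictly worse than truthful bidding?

The deviation hurts exactly when the highest competing bid lies strictly between $10806.4 and $11934.1 — underbidding then forfeits a profitable win.
$8189: below both → same outcome either way.
$11869.2: inside the interval → strictly worse (loss $64.9).
$11052.8: inside the interval → strictly worse (loss $881.3).
$11074.7: inside the interval → strictly worse (loss $859.4).
$878.7: below both → same outcome either way.
Count: 3.

3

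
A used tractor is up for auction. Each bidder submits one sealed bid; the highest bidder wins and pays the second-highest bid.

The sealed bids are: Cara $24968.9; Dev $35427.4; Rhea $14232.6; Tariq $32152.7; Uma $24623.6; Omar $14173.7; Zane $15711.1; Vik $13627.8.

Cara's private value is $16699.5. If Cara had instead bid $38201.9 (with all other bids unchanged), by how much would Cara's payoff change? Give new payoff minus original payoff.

The highest bid among the other bidders is $35427.4; Cara's bid doesn't change that.
Original bid $24968.9: Cara is not highest (top rival bid is $35427.4); payoff $0.
Alternative bid $38201.9: Cara is highest, pays the top rival bid $35427.4; payoff $16699.5 − $35427.4 = −$18727.9.
Change in payoff = −$18727.9 − ($0) = −$18727.9.

−$18727.9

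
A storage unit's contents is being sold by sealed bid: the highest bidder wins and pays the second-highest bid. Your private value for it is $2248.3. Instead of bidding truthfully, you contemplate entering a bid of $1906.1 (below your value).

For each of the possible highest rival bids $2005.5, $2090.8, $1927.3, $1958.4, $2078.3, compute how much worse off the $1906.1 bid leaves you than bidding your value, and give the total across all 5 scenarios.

The deviation costs you only when the competing bid falls strictly between $1906.1 and $2248.3; elsewhere both bids give the same outcome.
$2005.5: truthful payoff $242.8, deviation payoff $0 → loss $242.8.
$2090.8: truthful payoff $157.5, deviation payoff $0 → loss $157.5.
$1927.3: truthful payoff $321, deviation payoff $0 → loss $321.
$1958.4: truthful payoff $289.9, deviation payoff $0 → loss $289.9.
$2078.3: truthful payoff $170, deviation payoff $0 → loss $170.
Total loss = $242.8 + $157.5 + $321 + $289.9 + $170 = $1181.2.

$1181.2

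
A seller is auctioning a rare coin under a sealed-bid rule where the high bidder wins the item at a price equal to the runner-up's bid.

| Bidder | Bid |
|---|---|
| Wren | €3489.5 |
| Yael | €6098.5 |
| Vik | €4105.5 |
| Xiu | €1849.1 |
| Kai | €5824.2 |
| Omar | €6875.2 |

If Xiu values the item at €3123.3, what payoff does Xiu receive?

Highest bid: Omar at €6875.2, so Omar wins.
Second-highest bid: Yael at €6098.5 — that is the price the winner pays.
Xiu did not win, so Xiu pays nothing and receives nothing: payoff €0.

€0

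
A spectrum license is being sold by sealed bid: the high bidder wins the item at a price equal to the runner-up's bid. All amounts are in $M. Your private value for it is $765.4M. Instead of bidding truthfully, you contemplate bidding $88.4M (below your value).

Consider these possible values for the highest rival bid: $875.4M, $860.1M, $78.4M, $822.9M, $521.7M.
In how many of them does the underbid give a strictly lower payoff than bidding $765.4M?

The deviation hurts exactly when the highest competing bid lies strictly between $88.4M and $765.4M — underbidding then forfeits a profitable win.
$875.4M: above both → same outcome either way.
$860.1M: above both → same outcome either way.
$78.4M: below both → same outcome either way.
$822.9M: above both → same outcome either way.
$521.7M: inside the interval → strictly worse (loss $243.7M).
Count: 1.

1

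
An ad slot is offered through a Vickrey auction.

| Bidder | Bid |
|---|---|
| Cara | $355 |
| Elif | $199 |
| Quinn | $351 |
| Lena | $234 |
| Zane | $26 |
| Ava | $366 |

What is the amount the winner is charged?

$355

Highest bid: Ava at $366, so Ava wins.
Second-highest bid: Cara at $355 — that is the price the winner pays.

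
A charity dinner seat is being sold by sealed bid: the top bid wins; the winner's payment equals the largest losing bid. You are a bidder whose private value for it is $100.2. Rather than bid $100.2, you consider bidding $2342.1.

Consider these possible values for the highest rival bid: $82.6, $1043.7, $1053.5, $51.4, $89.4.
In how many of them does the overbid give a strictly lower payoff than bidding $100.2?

The deviation hurts exactly when the highest competing bid lies strictly between $100.2 and $2342.1 — overbidding then wins at a price above your value.
$82.6: below both → same outcome either way.
$1043.7: inside the interval → strictly worse (loss $943.5).
$1053.5: inside the interval → strictly worse (loss $953.3).
$51.4: below both → same outcome either way.
$89.4: below both → same outcome either way.
Count: 2.

2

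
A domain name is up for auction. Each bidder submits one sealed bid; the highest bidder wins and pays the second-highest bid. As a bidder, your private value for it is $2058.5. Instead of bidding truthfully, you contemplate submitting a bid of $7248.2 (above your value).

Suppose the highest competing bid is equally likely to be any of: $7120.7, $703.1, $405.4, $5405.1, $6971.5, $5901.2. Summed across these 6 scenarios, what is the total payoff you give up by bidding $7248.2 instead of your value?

$17164.5

The deviation costs you only when the competing bid falls strictly between $2058.5 and $7248.2; elsewhere both bids give the same outcome.
$7120.7: truthful payoff $0, deviation payoff −$5062.2 → loss $5062.2.
$703.1: outcomes coincide → loss $0.
$405.4: outcomes coincide → loss $0.
$5405.1: truthful payoff $0, deviation payoff −$3346.6 → loss $3346.6.
$6971.5: truthful payoff $0, deviation payoff −$4913 → loss $4913.
$5901.2: truthful payoff $0, deviation payoff −$3842.7 → loss $3842.7.
Total loss = $5062.2 + $3346.6 + $4913 + $3842.7 = $17164.5.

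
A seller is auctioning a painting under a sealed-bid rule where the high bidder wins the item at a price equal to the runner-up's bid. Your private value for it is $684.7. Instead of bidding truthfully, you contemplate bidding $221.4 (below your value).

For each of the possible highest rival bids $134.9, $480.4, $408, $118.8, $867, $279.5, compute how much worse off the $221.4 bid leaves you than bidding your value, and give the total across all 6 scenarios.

$886.2

The deviation costs you only when the competing bid falls strictly between $221.4 and $684.7; elsewhere both bids give the same outcome.
$134.9: outcomes coincide → loss $0.
$480.4: truthful payoff $204.3, deviation payoff $0 → loss $204.3.
$408: truthful payoff $276.7, deviation payoff $0 → loss $276.7.
$118.8: outcomes coincide → loss $0.
$867: outcomes coincide → loss $0.
$279.5: truthful payoff $405.2, deviation payoff $0 → loss $405.2.
Total loss = $204.3 + $276.7 + $405.2 = $886.2.
Truthful bidding weakly dominates here: raising your bid can only win items priced above your value, and lowering it can only forfeit items priced below.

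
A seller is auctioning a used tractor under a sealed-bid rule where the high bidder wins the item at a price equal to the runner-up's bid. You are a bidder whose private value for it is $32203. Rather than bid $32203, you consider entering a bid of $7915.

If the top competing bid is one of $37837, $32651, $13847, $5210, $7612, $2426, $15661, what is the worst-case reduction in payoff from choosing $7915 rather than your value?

$37837: same outcome either way → loss $0.
$32651: same outcome either way → loss $0.
$13847: truthful gives $18356, deviation gives $0 → loss $18356.
$5210: same outcome either way → loss $0.
$7612: same outcome either way → loss $0.
$2426: same outcome either way → loss $0.
$15661: truthful gives $16542, deviation gives $0 → loss $16542.
Maximum loss: $18356.

$18356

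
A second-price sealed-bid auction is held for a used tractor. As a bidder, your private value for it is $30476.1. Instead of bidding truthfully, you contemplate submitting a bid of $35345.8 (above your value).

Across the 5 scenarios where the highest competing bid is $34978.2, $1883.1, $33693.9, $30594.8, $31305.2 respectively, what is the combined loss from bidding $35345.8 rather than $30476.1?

The deviation costs you only when the competing bid falls strictly between $30476.1 and $35345.8; elsewhere both bids give the same outcome.
$34978.2: truthful payoff $0, deviation payoff −$4502.1 → loss $4502.1.
$1883.1: outcomes coincide → loss $0.
$33693.9: truthful payoff $0, deviation payoff −$3217.8 → loss $3217.8.
$30594.8: truthful payoff $0, deviation payoff −$118.7 → loss $118.7.
$31305.2: truthful payoff $0, deviation payoff −$829.1 → loss $829.1.
Total loss = $4502.1 + $3217.8 + $118.7 + $829.1 = $8667.7.
Truthful bidding weakly dominates here: raising your bid can only win items priced above your value, and lowering it can only forfeit items priced below.

$8667.7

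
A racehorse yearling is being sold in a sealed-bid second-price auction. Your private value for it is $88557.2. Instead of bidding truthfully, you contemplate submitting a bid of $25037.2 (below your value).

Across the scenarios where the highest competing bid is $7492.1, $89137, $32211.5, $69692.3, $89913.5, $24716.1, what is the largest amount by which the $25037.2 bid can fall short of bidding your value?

$56345.7

$7492.1: same outcome either way → loss $0.
$89137: same outcome either way → loss $0.
$32211.5: truthful gives $56345.7, deviation gives $0 → loss $56345.7.
$69692.3: truthful gives $18864.9, deviation gives $0 → loss $18864.9.
$89913.5: same outcome either way → loss $0.
$24716.1: same outcome either way → loss $0.
Maximum loss: $56345.7.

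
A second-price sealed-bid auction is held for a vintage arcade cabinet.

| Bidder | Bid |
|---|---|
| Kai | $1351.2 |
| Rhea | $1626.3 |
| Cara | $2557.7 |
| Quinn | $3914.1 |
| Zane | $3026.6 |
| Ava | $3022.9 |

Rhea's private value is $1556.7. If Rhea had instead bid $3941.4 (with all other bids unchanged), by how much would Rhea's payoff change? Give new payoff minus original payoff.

The highest bid among the other bidders is $3914.1; Rhea's bid doesn't change that.
Original bid $1626.3: Rhea is not highest (top rival bid is $3914.1); payoff $0.
Alternative bid $3941.4: Rhea is highest, pays the top rival bid $3914.1; payoff $1556.7 − $3914.1 = −$2357.4.
Change in payoff = −$2357.4 − ($0) = −$2357.4.

−$2357.4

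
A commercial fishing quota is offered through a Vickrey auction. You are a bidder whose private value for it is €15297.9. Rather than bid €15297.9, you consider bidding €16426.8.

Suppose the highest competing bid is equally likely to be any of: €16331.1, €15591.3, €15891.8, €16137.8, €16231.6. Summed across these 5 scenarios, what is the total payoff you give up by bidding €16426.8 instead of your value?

The deviation costs you only when the competing bid falls strictly between €15297.9 and €16426.8; elsewhere both bids give the same outcome.
€16331.1: truthful payoff €0, deviation payoff −€1033.2 → loss €1033.2.
€15591.3: truthful payoff €0, deviation payoff −€293.4 → loss €293.4.
€15891.8: truthful payoff €0, deviation payoff −€593.9 → loss €593.9.
€16137.8: truthful payoff €0, deviation payoff −€839.9 → loss €839.9.
€16231.6: truthful payoff €0, deviation payoff −€933.7 → loss €933.7.
Total loss = €1033.2 + €293.4 + €593.9 + €839.9 + €933.7 = €3694.1.
Truthful bidding weakly dominates here: raising your bid can only win items priced above your value, and lowering it can only forfeit items priced below.

€3694.1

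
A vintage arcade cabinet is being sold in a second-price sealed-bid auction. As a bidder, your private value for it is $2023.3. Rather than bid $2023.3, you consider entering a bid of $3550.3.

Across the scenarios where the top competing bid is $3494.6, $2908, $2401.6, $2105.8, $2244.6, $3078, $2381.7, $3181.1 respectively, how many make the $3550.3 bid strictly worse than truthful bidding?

The deviation hurts exactly when the highest competing bid lies strictly between $2023.3 and $3550.3 — overbidding then wins at a price above your value.
$3494.6: inside the interval → strictly worse (loss $1471.3).
$2908: inside the interval → strictly worse (loss $884.7).
$2401.6: inside the interval → strictly worse (loss $378.3).
$2105.8: inside the interval → strictly worse (loss $82.5).
$2244.6: inside the interval → strictly worse (loss $221.3).
$3078: inside the interval → strictly worse (loss $1054.7).
$2381.7: inside the interval → strictly worse (loss $358.4).
$3181.1: inside the interval → strictly worse (loss $1157.8).
Count: 8.

8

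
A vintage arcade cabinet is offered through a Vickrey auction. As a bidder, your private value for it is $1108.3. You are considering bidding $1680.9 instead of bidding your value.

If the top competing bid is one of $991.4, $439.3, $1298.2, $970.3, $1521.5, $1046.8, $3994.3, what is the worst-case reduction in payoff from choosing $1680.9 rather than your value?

$413.2

$991.4: same outcome either way → loss $0.
$439.3: same outcome either way → loss $0.
$1298.2: truthful gives $0, deviation gives −$189.9 → loss $189.9.
$970.3: same outcome either way → loss $0.
$1521.5: truthful gives $0, deviation gives −$413.2 → loss $413.2.
$1046.8: same outcome either way → loss $0.
$3994.3: same outcome either way → loss $0.
Maximum loss: $413.2.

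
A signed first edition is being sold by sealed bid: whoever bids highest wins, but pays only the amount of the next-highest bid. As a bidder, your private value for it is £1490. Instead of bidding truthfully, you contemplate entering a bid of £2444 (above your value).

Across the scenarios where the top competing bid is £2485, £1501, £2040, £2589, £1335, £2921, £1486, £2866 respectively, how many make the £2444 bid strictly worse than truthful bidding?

2

The deviation hurts exactly when the highest competing bid lies strictly between £1490 and £2444 — overbidding then wins at a price above your value.
£2485: above both → same outcome either way.
£1501: inside the interval → strictly worse (loss £11).
£2040: inside the interval → strictly worse (loss £550).
£2589: above both → same outcome either way.
£1335: below both → same outcome either way.
£2921: above both → same outcome either way.
£1486: below both → same outcome either way.
£2866: above both → same outcome either way.
Count: 2.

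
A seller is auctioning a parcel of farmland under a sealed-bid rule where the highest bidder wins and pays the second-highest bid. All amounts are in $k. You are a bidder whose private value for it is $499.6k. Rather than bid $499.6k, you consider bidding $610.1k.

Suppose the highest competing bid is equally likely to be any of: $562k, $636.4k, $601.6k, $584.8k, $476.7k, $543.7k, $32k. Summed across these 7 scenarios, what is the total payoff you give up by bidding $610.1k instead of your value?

The deviation costs you only when the competing bid falls strictly between $499.6k and $610.1k; elsewhere both bids give the same outcome.
$562k: truthful payoff $0k, deviation payoff −$62.4k → loss $62.4k.
$636.4k: outcomes coincide → loss $0k.
$601.6k: truthful payoff $0k, deviation payoff −$102k → loss $102k.
$584.8k: truthful payoff $0k, deviation payoff −$85.2k → loss $85.2k.
$476.7k: outcomes coincide → loss $0k.
$543.7k: truthful payoff $0k, deviation payoff −$44.1k → loss $44.1k.
$32k: outcomes coincide → loss $0k.
Total loss = $62.4k + $102k + $85.2k + $44.1k = $293.7k.
Because the price is fixed by the runner-up's bid, deviating from your value can only change a good outcome into a bad one — never the reverse.

$293.7k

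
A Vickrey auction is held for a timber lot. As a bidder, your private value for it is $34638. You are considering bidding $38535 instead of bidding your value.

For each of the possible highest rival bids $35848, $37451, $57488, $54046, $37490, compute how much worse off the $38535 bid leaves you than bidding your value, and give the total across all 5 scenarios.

The deviation costs you only when the competing bid falls strictly between $34638 and $38535; elsewhere both bids give the same outcome.
$35848: truthful payoff $0, deviation payoff −$1210 → loss $1210.
$37451: truthful payoff $0, deviation payoff −$2813 → loss $2813.
$57488: outcomes coincide → loss $0.
$54046: outcomes coincide → loss $0.
$37490: truthful payoff $0, deviation payoff −$2852 → loss $2852.
Total loss = $1210 + $2813 + $2852 = $6875.
Truthful bidding weakly dominates here: raising your bid can only win items priced above your value, and lowering it can only forfeit items priced below.

$6875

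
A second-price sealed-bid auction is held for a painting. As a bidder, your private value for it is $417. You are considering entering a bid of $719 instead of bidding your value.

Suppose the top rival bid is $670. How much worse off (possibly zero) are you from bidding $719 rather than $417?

$253

Bidding your value $417: you lose (since $417 < $670). Payoff $0.
Bidding $719: you win and pay $670. Payoff $417 − $670 = −$253.
The competing bid $670 lies between your value and your inflated bid, so overbidding wins an item priced above your value.
Loss from deviating = $0 − (−$253) = $253.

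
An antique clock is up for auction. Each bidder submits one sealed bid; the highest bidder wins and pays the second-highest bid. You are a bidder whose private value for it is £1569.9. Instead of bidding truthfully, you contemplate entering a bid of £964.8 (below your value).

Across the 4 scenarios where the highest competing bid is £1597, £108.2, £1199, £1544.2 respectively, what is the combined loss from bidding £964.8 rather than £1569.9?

The deviation costs you only when the competing bid falls strictly between £964.8 and £1569.9; elsewhere both bids give the same outcome.
£1597: outcomes coincide → loss £0.
£108.2: outcomes coincide → loss £0.
£1199: truthful payoff £370.9, deviation payoff £0 → loss £370.9.
£1544.2: truthful payoff £25.7, deviation payoff £0 → loss £25.7.
Total loss = £370.9 + £25.7 = £396.6.

£396.6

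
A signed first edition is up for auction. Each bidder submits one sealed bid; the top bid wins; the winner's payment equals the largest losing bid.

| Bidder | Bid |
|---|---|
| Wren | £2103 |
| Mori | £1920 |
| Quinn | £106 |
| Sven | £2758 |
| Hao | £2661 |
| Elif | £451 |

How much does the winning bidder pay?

Highest bid: Sven at £2758, so Sven wins.
Second-highest bid: Hao at £2661 — that is the price the winner pays.

£2661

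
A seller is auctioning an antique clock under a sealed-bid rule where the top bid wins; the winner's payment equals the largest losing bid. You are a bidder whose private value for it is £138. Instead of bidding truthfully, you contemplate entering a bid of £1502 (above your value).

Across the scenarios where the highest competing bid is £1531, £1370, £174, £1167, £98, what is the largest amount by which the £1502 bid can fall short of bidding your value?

£1232

£1531: same outcome either way → loss £0.
£1370: truthful gives £0, deviation gives −£1232 → loss £1232.
£174: truthful gives £0, deviation gives −£36 → loss £36.
£1167: truthful gives £0, deviation gives −£1029 → loss £1029.
£98: same outcome either way → loss £0.
Maximum loss: £1232.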